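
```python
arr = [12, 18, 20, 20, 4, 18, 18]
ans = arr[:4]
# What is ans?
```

arr has length 7. The slice arr[:4] selects indices [0, 1, 2, 3] (0->12, 1->18, 2->20, 3->20), giving [12, 18, 20, 20].

[12, 18, 20, 20]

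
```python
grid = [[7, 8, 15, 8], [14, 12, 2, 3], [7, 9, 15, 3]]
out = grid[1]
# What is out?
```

grid has 3 rows. Row 1 is [14, 12, 2, 3].

[14, 12, 2, 3]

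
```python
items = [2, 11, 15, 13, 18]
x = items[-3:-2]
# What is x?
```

items has length 5. The slice items[-3:-2] selects indices [2] (2->15), giving [15].

[15]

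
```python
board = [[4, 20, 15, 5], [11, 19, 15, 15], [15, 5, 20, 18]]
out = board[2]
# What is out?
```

board has 3 rows. Row 2 is [15, 5, 20, 18].

[15, 5, 20, 18]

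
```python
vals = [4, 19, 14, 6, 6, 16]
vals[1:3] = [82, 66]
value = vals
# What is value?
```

vals starts as [4, 19, 14, 6, 6, 16] (length 6). The slice vals[1:3] covers indices [1, 2] with values [19, 14]. Replacing that slice with [82, 66] (same length) produces [4, 82, 66, 6, 6, 16].

[4, 82, 66, 6, 6, 16]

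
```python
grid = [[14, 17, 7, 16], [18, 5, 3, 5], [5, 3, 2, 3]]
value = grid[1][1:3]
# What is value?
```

grid[1] = [18, 5, 3, 5]. grid[1] has length 4. The slice grid[1][1:3] selects indices [1, 2] (1->5, 2->3), giving [5, 3].

[5, 3]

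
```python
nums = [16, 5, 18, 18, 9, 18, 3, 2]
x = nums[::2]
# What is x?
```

nums has length 8. The slice nums[::2] selects indices [0, 2, 4, 6] (0->16, 2->18, 4->9, 6->3), giving [16, 18, 9, 3].

[16, 18, 9, 3]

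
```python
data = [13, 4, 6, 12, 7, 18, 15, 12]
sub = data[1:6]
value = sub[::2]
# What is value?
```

data has length 8. The slice data[1:6] selects indices [1, 2, 3, 4, 5] (1->4, 2->6, 3->12, 4->7, 5->18), giving [4, 6, 12, 7, 18]. So sub = [4, 6, 12, 7, 18]. sub has length 5. The slice sub[::2] selects indices [0, 2, 4] (0->4, 2->12, 4->18), giving [4, 12, 18].

[4, 12, 18]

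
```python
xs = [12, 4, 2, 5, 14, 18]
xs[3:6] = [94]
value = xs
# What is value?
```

xs starts as [12, 4, 2, 5, 14, 18] (length 6). The slice xs[3:6] covers indices [3, 4, 5] with values [5, 14, 18]. Replacing that slice with [94] (different length) produces [12, 4, 2, 94].

[12, 4, 2, 94]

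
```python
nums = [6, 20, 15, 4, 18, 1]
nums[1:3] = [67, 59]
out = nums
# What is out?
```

nums starts as [6, 20, 15, 4, 18, 1] (length 6). The slice nums[1:3] covers indices [1, 2] with values [20, 15]. Replacing that slice with [67, 59] (same length) produces [6, 67, 59, 4, 18, 1].

[6, 67, 59, 4, 18, 1]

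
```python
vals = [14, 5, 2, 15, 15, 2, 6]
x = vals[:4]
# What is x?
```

vals has length 7. The slice vals[:4] selects indices [0, 1, 2, 3] (0->14, 1->5, 2->2, 3->15), giving [14, 5, 2, 15].

[14, 5, 2, 15]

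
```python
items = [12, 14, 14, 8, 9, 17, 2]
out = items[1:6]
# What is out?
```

items has length 7. The slice items[1:6] selects indices [1, 2, 3, 4, 5] (1->14, 2->14, 3->8, 4->9, 5->17), giving [14, 14, 8, 9, 17].

[14, 14, 8, 9, 17]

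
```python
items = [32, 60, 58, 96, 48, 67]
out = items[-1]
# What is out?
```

items has length 6. Negative index -1 maps to positive index 6 + (-1) = 5. items[5] = 67.

67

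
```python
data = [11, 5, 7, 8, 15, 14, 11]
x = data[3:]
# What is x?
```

data has length 7. The slice data[3:] selects indices [3, 4, 5, 6] (3->8, 4->15, 5->14, 6->11), giving [8, 15, 14, 11].

[8, 15, 14, 11]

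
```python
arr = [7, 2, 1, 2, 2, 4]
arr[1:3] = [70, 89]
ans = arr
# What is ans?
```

arr starts as [7, 2, 1, 2, 2, 4] (length 6). The slice arr[1:3] covers indices [1, 2] with values [2, 1]. Replacing that slice with [70, 89] (same length) produces [7, 70, 89, 2, 2, 4].

[7, 70, 89, 2, 2, 4]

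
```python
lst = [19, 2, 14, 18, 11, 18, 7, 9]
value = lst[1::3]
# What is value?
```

lst has length 8. The slice lst[1::3] selects indices [1, 4, 7] (1->2, 4->11, 7->9), giving [2, 11, 9].

[2, 11, 9]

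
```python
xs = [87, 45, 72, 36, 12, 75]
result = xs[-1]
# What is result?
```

xs has length 6. Negative index -1 maps to positive index 6 + (-1) = 5. xs[5] = 75.

75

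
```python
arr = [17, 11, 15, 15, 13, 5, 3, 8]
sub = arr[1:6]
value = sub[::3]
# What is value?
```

arr has length 8. The slice arr[1:6] selects indices [1, 2, 3, 4, 5] (1->11, 2->15, 3->15, 4->13, 5->5), giving [11, 15, 15, 13, 5]. So sub = [11, 15, 15, 13, 5]. sub has length 5. The slice sub[::3] selects indices [0, 3] (0->11, 3->13), giving [11, 13].

[11, 13]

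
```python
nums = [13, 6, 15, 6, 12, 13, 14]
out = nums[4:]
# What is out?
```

nums has length 7. The slice nums[4:] selects indices [4, 5, 6] (4->12, 5->13, 6->14), giving [12, 13, 14].

[12, 13, 14]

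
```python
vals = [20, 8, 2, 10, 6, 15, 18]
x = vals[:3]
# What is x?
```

vals has length 7. The slice vals[:3] selects indices [0, 1, 2] (0->20, 1->8, 2->2), giving [20, 8, 2].

[20, 8, 2]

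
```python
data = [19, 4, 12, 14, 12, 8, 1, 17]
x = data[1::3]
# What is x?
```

data has length 8. The slice data[1::3] selects indices [1, 4, 7] (1->4, 4->12, 7->17), giving [4, 12, 17].

[4, 12, 17]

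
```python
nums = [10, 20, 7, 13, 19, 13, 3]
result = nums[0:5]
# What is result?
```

nums has length 7. The slice nums[0:5] selects indices [0, 1, 2, 3, 4] (0->10, 1->20, 2->7, 3->13, 4->19), giving [10, 20, 7, 13, 19].

[10, 20, 7, 13, 19]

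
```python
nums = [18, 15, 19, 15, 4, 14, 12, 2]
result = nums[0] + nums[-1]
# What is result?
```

nums has length 8. nums[0] = 18.
nums has length 8. Negative index -1 maps to positive index 8 + (-1) = 7. nums[7] = 2.
Sum: 18 + 2 = 20.

20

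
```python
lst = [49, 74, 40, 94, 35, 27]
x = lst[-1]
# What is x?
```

lst has length 6. Negative index -1 maps to positive index 6 + (-1) = 5. lst[5] = 27.

27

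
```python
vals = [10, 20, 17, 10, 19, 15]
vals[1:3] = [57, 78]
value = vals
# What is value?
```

vals starts as [10, 20, 17, 10, 19, 15] (length 6). The slice vals[1:3] covers indices [1, 2] with values [20, 17]. Replacing that slice with [57, 78] (same length) produces [10, 57, 78, 10, 19, 15].

[10, 57, 78, 10, 19, 15]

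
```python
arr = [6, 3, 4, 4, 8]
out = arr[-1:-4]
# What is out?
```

arr has length 5. The slice arr[-1:-4] resolves to an empty index range, so the result is [].

[]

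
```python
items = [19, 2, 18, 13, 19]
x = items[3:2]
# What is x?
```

items has length 5. The slice items[3:2] resolves to an empty index range, so the result is [].

[]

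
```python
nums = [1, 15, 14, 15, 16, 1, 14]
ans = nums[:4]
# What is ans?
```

nums has length 7. The slice nums[:4] selects indices [0, 1, 2, 3] (0->1, 1->15, 2->14, 3->15), giving [1, 15, 14, 15].

[1, 15, 14, 15]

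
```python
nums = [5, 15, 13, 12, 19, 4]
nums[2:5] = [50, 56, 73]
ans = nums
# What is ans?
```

nums starts as [5, 15, 13, 12, 19, 4] (length 6). The slice nums[2:5] covers indices [2, 3, 4] with values [13, 12, 19]. Replacing that slice with [50, 56, 73] (same length) produces [5, 15, 50, 56, 73, 4].

[5, 15, 50, 56, 73, 4]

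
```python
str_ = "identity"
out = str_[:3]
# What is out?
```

str_ has length 8. The slice str_[:3] selects indices [0, 1, 2] (0->'i', 1->'d', 2->'e'), giving 'ide'.

'ide'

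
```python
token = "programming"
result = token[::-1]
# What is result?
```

token has length 11. The slice token[::-1] selects indices [10, 9, 8, 7, 6, 5, 4, 3, 2, 1, 0] (10->'g', 9->'n', 8->'i', 7->'m', 6->'m', 5->'a', 4->'r', 3->'g', 2->'o', 1->'r', 0->'p'), giving 'gnimmargorp'.

'gnimmargorp'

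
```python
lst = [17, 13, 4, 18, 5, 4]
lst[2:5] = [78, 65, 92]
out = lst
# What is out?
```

lst starts as [17, 13, 4, 18, 5, 4] (length 6). The slice lst[2:5] covers indices [2, 3, 4] with values [4, 18, 5]. Replacing that slice with [78, 65, 92] (same length) produces [17, 13, 78, 65, 92, 4].

[17, 13, 78, 65, 92, 4]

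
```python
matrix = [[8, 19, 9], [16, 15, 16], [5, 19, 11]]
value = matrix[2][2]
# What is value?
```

matrix[2] = [5, 19, 11]. Taking column 2 of that row yields 11.

11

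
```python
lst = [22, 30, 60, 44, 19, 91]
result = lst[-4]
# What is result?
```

lst has length 6. Negative index -4 maps to positive index 6 + (-4) = 2. lst[2] = 60.

60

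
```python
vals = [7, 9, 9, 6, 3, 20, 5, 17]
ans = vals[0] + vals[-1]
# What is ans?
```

vals has length 8. vals[0] = 7.
vals has length 8. Negative index -1 maps to positive index 8 + (-1) = 7. vals[7] = 17.
Sum: 7 + 17 = 24.

24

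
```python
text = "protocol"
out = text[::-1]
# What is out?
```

text has length 8. The slice text[::-1] selects indices [7, 6, 5, 4, 3, 2, 1, 0] (7->'l', 6->'o', 5->'c', 4->'o', 3->'t', 2->'o', 1->'r', 0->'p'), giving 'locotorp'.

'locotorp'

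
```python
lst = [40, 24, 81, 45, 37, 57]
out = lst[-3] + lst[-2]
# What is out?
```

lst has length 6. Negative index -3 maps to positive index 6 + (-3) = 3. lst[3] = 45.
lst has length 6. Negative index -2 maps to positive index 6 + (-2) = 4. lst[4] = 37.
Sum: 45 + 37 = 82.

82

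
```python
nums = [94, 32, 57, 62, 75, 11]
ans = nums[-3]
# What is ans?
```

nums has length 6. Negative index -3 maps to positive index 6 + (-3) = 3. nums[3] = 62.

62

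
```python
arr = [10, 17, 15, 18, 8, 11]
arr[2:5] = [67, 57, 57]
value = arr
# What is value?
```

arr starts as [10, 17, 15, 18, 8, 11] (length 6). The slice arr[2:5] covers indices [2, 3, 4] with values [15, 18, 8]. Replacing that slice with [67, 57, 57] (same length) produces [10, 17, 67, 57, 57, 11].

[10, 17, 67, 57, 57, 11]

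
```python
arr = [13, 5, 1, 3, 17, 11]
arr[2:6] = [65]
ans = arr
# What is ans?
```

arr starts as [13, 5, 1, 3, 17, 11] (length 6). The slice arr[2:6] covers indices [2, 3, 4, 5] with values [1, 3, 17, 11]. Replacing that slice with [65] (different length) produces [13, 5, 65].

[13, 5, 65]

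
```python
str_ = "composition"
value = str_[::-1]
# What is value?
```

str_ has length 11. The slice str_[::-1] selects indices [10, 9, 8, 7, 6, 5, 4, 3, 2, 1, 0] (10->'n', 9->'o', 8->'i', 7->'t', 6->'i', 5->'s', 4->'o', 3->'p', 2->'m', 1->'o', 0->'c'), giving 'noitisopmoc'.

'noitisopmoc'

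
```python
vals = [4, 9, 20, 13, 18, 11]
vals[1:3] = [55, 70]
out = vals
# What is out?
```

vals starts as [4, 9, 20, 13, 18, 11] (length 6). The slice vals[1:3] covers indices [1, 2] with values [9, 20]. Replacing that slice with [55, 70] (same length) produces [4, 55, 70, 13, 18, 11].

[4, 55, 70, 13, 18, 11]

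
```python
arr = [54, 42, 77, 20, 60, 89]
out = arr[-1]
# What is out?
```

arr has length 6. Negative index -1 maps to positive index 6 + (-1) = 5. arr[5] = 89.

89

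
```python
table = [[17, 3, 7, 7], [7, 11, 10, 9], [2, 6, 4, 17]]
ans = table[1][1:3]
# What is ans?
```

table[1] = [7, 11, 10, 9]. table[1] has length 4. The slice table[1][1:3] selects indices [1, 2] (1->11, 2->10), giving [11, 10].

[11, 10]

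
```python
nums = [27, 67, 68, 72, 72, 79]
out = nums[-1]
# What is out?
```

nums has length 6. Negative index -1 maps to positive index 6 + (-1) = 5. nums[5] = 79.

79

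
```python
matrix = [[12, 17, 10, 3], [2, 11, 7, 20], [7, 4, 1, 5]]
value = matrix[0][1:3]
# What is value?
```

matrix[0] = [12, 17, 10, 3]. matrix[0] has length 4. The slice matrix[0][1:3] selects indices [1, 2] (1->17, 2->10), giving [17, 10].

[17, 10]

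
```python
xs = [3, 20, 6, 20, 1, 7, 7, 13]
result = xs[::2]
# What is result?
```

xs has length 8. The slice xs[::2] selects indices [0, 2, 4, 6] (0->3, 2->6, 4->1, 6->7), giving [3, 6, 1, 7].

[3, 6, 1, 7]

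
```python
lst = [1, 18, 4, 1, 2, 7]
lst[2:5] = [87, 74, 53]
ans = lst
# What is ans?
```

lst starts as [1, 18, 4, 1, 2, 7] (length 6). The slice lst[2:5] covers indices [2, 3, 4] with values [4, 1, 2]. Replacing that slice with [87, 74, 53] (same length) produces [1, 18, 87, 74, 53, 7].

[1, 18, 87, 74, 53, 7]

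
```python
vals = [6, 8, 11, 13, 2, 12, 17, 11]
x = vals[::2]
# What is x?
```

vals has length 8. The slice vals[::2] selects indices [0, 2, 4, 6] (0->6, 2->11, 4->2, 6->17), giving [6, 11, 2, 17].

[6, 11, 2, 17]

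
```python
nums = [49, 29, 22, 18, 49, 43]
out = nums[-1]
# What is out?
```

nums has length 6. Negative index -1 maps to positive index 6 + (-1) = 5. nums[5] = 43.

43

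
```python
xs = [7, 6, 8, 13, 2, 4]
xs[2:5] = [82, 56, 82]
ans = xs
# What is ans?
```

xs starts as [7, 6, 8, 13, 2, 4] (length 6). The slice xs[2:5] covers indices [2, 3, 4] with values [8, 13, 2]. Replacing that slice with [82, 56, 82] (same length) produces [7, 6, 82, 56, 82, 4].

[7, 6, 82, 56, 82, 4]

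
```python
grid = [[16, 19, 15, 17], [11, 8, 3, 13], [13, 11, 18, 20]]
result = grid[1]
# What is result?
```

grid has 3 rows. Row 1 is [11, 8, 3, 13].

[11, 8, 3, 13]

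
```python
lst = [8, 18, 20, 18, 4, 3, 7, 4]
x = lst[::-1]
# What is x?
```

lst has length 8. The slice lst[::-1] selects indices [7, 6, 5, 4, 3, 2, 1, 0] (7->4, 6->7, 5->3, 4->4, 3->18, 2->20, 1->18, 0->8), giving [4, 7, 3, 4, 18, 20, 18, 8].

[4, 7, 3, 4, 18, 20, 18, 8]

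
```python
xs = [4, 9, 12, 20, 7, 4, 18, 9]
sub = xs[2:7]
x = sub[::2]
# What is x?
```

xs has length 8. The slice xs[2:7] selects indices [2, 3, 4, 5, 6] (2->12, 3->20, 4->7, 5->4, 6->18), giving [12, 20, 7, 4, 18]. So sub = [12, 20, 7, 4, 18]. sub has length 5. The slice sub[::2] selects indices [0, 2, 4] (0->12, 2->7, 4->18), giving [12, 7, 18].

[12, 7, 18]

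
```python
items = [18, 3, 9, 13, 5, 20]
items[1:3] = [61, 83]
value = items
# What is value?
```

items starts as [18, 3, 9, 13, 5, 20] (length 6). The slice items[1:3] covers indices [1, 2] with values [3, 9]. Replacing that slice with [61, 83] (same length) produces [18, 61, 83, 13, 5, 20].

[18, 61, 83, 13, 5, 20]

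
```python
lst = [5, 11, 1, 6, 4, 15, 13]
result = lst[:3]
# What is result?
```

lst has length 7. The slice lst[:3] selects indices [0, 1, 2] (0->5, 1->11, 2->1), giving [5, 11, 1].

[5, 11, 1]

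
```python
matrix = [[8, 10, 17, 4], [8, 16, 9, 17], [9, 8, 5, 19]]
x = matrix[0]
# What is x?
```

matrix has 3 rows. Row 0 is [8, 10, 17, 4].

[8, 10, 17, 4]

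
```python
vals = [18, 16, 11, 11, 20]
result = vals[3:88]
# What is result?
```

vals has length 5. The slice vals[3:88] selects indices [3, 4] (3->11, 4->20), giving [11, 20].

[11, 20]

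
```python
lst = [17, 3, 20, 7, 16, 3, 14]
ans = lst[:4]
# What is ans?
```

lst has length 7. The slice lst[:4] selects indices [0, 1, 2, 3] (0->17, 1->3, 2->20, 3->7), giving [17, 3, 20, 7].

[17, 3, 20, 7]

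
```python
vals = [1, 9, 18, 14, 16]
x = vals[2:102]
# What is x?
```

vals has length 5. The slice vals[2:102] selects indices [2, 3, 4] (2->18, 3->14, 4->16), giving [18, 14, 16].

[18, 14, 16]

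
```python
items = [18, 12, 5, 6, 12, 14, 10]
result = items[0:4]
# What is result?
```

items has length 7. The slice items[0:4] selects indices [0, 1, 2, 3] (0->18, 1->12, 2->5, 3->6), giving [18, 12, 5, 6].

[18, 12, 5, 6]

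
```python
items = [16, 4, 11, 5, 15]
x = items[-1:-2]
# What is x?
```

items has length 5. The slice items[-1:-2] resolves to an empty index range, so the result is [].

[]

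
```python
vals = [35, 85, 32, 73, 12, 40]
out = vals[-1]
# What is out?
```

vals has length 6. Negative index -1 maps to positive index 6 + (-1) = 5. vals[5] = 40.

40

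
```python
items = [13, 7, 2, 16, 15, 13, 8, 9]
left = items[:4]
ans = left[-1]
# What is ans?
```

items has length 8. The slice items[:4] selects indices [0, 1, 2, 3] (0->13, 1->7, 2->2, 3->16), giving [13, 7, 2, 16]. So left = [13, 7, 2, 16]. Then left[-1] = 16.

16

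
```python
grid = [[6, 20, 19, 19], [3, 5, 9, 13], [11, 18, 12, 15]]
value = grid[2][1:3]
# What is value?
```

grid[2] = [11, 18, 12, 15]. grid[2] has length 4. The slice grid[2][1:3] selects indices [1, 2] (1->18, 2->12), giving [18, 12].

[18, 12]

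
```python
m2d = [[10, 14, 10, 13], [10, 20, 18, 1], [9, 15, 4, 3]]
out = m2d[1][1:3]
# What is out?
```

m2d[1] = [10, 20, 18, 1]. m2d[1] has length 4. The slice m2d[1][1:3] selects indices [1, 2] (1->20, 2->18), giving [20, 18].

[20, 18]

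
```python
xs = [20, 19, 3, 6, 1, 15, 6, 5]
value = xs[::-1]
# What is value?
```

xs has length 8. The slice xs[::-1] selects indices [7, 6, 5, 4, 3, 2, 1, 0] (7->5, 6->6, 5->15, 4->1, 3->6, 2->3, 1->19, 0->20), giving [5, 6, 15, 1, 6, 3, 19, 20].

[5, 6, 15, 1, 6, 3, 19, 20]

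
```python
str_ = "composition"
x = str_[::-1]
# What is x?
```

str_ has length 11. The slice str_[::-1] selects indices [10, 9, 8, 7, 6, 5, 4, 3, 2, 1, 0] (10->'n', 9->'o', 8->'i', 7->'t', 6->'i', 5->'s', 4->'o', 3->'p', 2->'m', 1->'o', 0->'c'), giving 'noitisopmoc'.

'noitisopmoc'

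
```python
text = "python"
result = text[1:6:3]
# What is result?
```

text has length 6. The slice text[1:6:3] selects indices [1, 4] (1->'y', 4->'o'), giving 'yo'.

'yo'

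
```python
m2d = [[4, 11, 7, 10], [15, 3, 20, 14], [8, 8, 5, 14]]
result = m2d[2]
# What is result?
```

m2d has 3 rows. Row 2 is [8, 8, 5, 14].

[8, 8, 5, 14]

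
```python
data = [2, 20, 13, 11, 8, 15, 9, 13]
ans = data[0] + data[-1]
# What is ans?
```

data has length 8. data[0] = 2.
data has length 8. Negative index -1 maps to positive index 8 + (-1) = 7. data[7] = 13.
Sum: 2 + 13 = 15.

15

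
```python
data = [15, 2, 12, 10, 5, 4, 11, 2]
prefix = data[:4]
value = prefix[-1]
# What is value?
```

data has length 8. The slice data[:4] selects indices [0, 1, 2, 3] (0->15, 1->2, 2->12, 3->10), giving [15, 2, 12, 10]. So prefix = [15, 2, 12, 10]. Then prefix[-1] = 10.

10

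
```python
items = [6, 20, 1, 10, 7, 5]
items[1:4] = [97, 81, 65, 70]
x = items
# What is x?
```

items starts as [6, 20, 1, 10, 7, 5] (length 6). The slice items[1:4] covers indices [1, 2, 3] with values [20, 1, 10]. Replacing that slice with [97, 81, 65, 70] (different length) produces [6, 97, 81, 65, 70, 7, 5].

[6, 97, 81, 65, 70, 7, 5]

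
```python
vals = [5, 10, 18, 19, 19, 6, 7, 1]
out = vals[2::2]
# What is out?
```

vals has length 8. The slice vals[2::2] selects indices [2, 4, 6] (2->18, 4->19, 6->7), giving [18, 19, 7].

[18, 19, 7]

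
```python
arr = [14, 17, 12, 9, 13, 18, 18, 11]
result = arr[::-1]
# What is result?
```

arr has length 8. The slice arr[::-1] selects indices [7, 6, 5, 4, 3, 2, 1, 0] (7->11, 6->18, 5->18, 4->13, 3->9, 2->12, 1->17, 0->14), giving [11, 18, 18, 13, 9, 12, 17, 14].

[11, 18, 18, 13, 9, 12, 17, 14]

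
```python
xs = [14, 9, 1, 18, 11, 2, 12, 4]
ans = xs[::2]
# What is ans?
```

xs has length 8. The slice xs[::2] selects indices [0, 2, 4, 6] (0->14, 2->1, 4->11, 6->12), giving [14, 1, 11, 12].

[14, 1, 11, 12]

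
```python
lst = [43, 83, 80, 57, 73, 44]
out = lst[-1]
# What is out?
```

lst has length 6. Negative index -1 maps to positive index 6 + (-1) = 5. lst[5] = 44.

44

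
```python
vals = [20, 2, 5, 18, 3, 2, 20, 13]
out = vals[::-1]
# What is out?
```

vals has length 8. The slice vals[::-1] selects indices [7, 6, 5, 4, 3, 2, 1, 0] (7->13, 6->20, 5->2, 4->3, 3->18, 2->5, 1->2, 0->20), giving [13, 20, 2, 3, 18, 5, 2, 20].

[13, 20, 2, 3, 18, 5, 2, 20]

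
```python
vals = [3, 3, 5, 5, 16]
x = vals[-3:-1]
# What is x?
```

vals has length 5. The slice vals[-3:-1] selects indices [2, 3] (2->5, 3->5), giving [5, 5].

[5, 5]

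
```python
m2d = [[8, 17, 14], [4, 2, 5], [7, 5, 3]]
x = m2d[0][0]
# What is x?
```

m2d[0] = [8, 17, 14]. Taking column 0 of that row yields 8.

8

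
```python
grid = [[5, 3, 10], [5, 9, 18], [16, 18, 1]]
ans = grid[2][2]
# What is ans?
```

grid[2] = [16, 18, 1]. Taking column 2 of that row yields 1.

1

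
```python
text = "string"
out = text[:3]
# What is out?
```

text has length 6. The slice text[:3] selects indices [0, 1, 2] (0->'s', 1->'t', 2->'r'), giving 'str'.

'str'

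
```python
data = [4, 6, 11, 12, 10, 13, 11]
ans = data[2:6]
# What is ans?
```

data has length 7. The slice data[2:6] selects indices [2, 3, 4, 5] (2->11, 3->12, 4->10, 5->13), giving [11, 12, 10, 13].

[11, 12, 10, 13]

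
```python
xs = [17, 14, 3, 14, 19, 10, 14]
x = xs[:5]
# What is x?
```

xs has length 7. The slice xs[:5] selects indices [0, 1, 2, 3, 4] (0->17, 1->14, 2->3, 3->14, 4->19), giving [17, 14, 3, 14, 19].

[17, 14, 3, 14, 19]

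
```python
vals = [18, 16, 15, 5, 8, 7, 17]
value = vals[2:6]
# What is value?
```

vals has length 7. The slice vals[2:6] selects indices [2, 3, 4, 5] (2->15, 3->5, 4->8, 5->7), giving [15, 5, 8, 7].

[15, 5, 8, 7]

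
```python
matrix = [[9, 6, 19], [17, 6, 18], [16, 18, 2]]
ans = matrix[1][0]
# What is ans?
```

matrix[1] = [17, 6, 18]. Taking column 0 of that row yields 17.

17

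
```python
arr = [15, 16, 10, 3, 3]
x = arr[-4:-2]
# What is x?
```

arr has length 5. The slice arr[-4:-2] selects indices [1, 2] (1->16, 2->10), giving [16, 10].

[16, 10]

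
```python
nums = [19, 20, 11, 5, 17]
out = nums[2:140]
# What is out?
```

nums has length 5. The slice nums[2:140] selects indices [2, 3, 4] (2->11, 3->5, 4->17), giving [11, 5, 17].

[11, 5, 17]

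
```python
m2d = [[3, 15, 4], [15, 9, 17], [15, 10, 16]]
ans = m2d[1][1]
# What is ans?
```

m2d[1] = [15, 9, 17]. Taking column 1 of that row yields 9.

9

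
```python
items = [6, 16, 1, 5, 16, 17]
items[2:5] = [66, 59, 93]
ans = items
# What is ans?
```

items starts as [6, 16, 1, 5, 16, 17] (length 6). The slice items[2:5] covers indices [2, 3, 4] with values [1, 5, 16]. Replacing that slice with [66, 59, 93] (same length) produces [6, 16, 66, 59, 93, 17].

[6, 16, 66, 59, 93, 17]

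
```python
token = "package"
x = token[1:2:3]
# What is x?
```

token has length 7. The slice token[1:2:3] selects indices [1] (1->'a'), giving 'a'.

'a'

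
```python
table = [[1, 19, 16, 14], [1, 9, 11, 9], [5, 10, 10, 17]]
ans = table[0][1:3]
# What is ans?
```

table[0] = [1, 19, 16, 14]. table[0] has length 4. The slice table[0][1:3] selects indices [1, 2] (1->19, 2->16), giving [19, 16].

[19, 16]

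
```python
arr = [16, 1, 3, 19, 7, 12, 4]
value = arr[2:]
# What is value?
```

arr has length 7. The slice arr[2:] selects indices [2, 3, 4, 5, 6] (2->3, 3->19, 4->7, 5->12, 6->4), giving [3, 19, 7, 12, 4].

[3, 19, 7, 12, 4]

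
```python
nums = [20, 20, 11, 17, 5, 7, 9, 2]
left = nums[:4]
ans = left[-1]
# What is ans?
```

nums has length 8. The slice nums[:4] selects indices [0, 1, 2, 3] (0->20, 1->20, 2->11, 3->17), giving [20, 20, 11, 17]. So left = [20, 20, 11, 17]. Then left[-1] = 17.

17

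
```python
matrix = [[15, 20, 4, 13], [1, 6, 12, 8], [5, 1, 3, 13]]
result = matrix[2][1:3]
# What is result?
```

matrix[2] = [5, 1, 3, 13]. matrix[2] has length 4. The slice matrix[2][1:3] selects indices [1, 2] (1->1, 2->3), giving [1, 3].

[1, 3]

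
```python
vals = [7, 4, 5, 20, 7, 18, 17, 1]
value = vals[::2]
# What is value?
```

vals has length 8. The slice vals[::2] selects indices [0, 2, 4, 6] (0->7, 2->5, 4->7, 6->17), giving [7, 5, 7, 17].

[7, 5, 7, 17]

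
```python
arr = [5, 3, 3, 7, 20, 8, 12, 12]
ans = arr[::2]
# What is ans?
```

arr has length 8. The slice arr[::2] selects indices [0, 2, 4, 6] (0->5, 2->3, 4->20, 6->12), giving [5, 3, 20, 12].

[5, 3, 20, 12]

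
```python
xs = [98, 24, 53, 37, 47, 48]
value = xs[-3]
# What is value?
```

xs has length 6. Negative index -3 maps to positive index 6 + (-3) = 3. xs[3] = 37.

37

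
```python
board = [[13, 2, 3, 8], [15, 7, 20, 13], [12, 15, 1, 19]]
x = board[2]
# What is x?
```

board has 3 rows. Row 2 is [12, 15, 1, 19].

[12, 15, 1, 19]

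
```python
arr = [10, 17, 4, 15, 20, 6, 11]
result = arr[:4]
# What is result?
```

arr has length 7. The slice arr[:4] selects indices [0, 1, 2, 3] (0->10, 1->17, 2->4, 3->15), giving [10, 17, 4, 15].

[10, 17, 4, 15]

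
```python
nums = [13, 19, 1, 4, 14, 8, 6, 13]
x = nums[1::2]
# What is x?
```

nums has length 8. The slice nums[1::2] selects indices [1, 3, 5, 7] (1->19, 3->4, 5->8, 7->13), giving [19, 4, 8, 13].

[19, 4, 8, 13]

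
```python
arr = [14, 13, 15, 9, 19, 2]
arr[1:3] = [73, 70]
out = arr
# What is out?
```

arr starts as [14, 13, 15, 9, 19, 2] (length 6). The slice arr[1:3] covers indices [1, 2] with values [13, 15]. Replacing that slice with [73, 70] (same length) produces [14, 73, 70, 9, 19, 2].

[14, 73, 70, 9, 19, 2]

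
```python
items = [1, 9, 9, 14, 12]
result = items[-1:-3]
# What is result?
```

items has length 5. The slice items[-1:-3] resolves to an empty index range, so the result is [].

[]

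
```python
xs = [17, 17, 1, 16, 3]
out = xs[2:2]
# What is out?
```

xs has length 5. The slice xs[2:2] resolves to an empty index range, so the result is [].

[]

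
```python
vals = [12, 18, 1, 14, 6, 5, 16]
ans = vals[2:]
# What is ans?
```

vals has length 7. The slice vals[2:] selects indices [2, 3, 4, 5, 6] (2->1, 3->14, 4->6, 5->5, 6->16), giving [1, 14, 6, 5, 16].

[1, 14, 6, 5, 16]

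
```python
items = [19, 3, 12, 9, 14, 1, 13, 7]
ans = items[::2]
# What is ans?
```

items has length 8. The slice items[::2] selects indices [0, 2, 4, 6] (0->19, 2->12, 4->14, 6->13), giving [19, 12, 14, 13].

[19, 12, 14, 13]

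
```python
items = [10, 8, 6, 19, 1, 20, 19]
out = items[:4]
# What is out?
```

items has length 7. The slice items[:4] selects indices [0, 1, 2, 3] (0->10, 1->8, 2->6, 3->19), giving [10, 8, 6, 19].

[10, 8, 6, 19]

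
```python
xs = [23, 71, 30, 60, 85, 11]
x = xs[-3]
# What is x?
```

xs has length 6. Negative index -3 maps to positive index 6 + (-3) = 3. xs[3] = 60.

60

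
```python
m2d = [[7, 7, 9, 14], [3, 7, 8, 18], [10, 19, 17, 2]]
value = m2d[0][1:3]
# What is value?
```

m2d[0] = [7, 7, 9, 14]. m2d[0] has length 4. The slice m2d[0][1:3] selects indices [1, 2] (1->7, 2->9), giving [7, 9].

[7, 9]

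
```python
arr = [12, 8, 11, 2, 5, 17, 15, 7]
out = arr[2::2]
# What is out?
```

arr has length 8. The slice arr[2::2] selects indices [2, 4, 6] (2->11, 4->5, 6->15), giving [11, 5, 15].

[11, 5, 15]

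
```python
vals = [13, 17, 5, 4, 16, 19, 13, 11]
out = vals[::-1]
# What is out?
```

vals has length 8. The slice vals[::-1] selects indices [7, 6, 5, 4, 3, 2, 1, 0] (7->11, 6->13, 5->19, 4->16, 3->4, 2->5, 1->17, 0->13), giving [11, 13, 19, 16, 4, 5, 17, 13].

[11, 13, 19, 16, 4, 5, 17, 13]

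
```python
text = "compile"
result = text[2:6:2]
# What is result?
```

text has length 7. The slice text[2:6:2] selects indices [2, 4] (2->'m', 4->'i'), giving 'mi'.

'mi'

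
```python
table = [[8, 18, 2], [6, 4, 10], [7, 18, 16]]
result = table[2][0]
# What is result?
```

table[2] = [7, 18, 16]. Taking column 0 of that row yields 7.

7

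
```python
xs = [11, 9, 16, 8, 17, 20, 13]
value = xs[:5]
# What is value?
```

xs has length 7. The slice xs[:5] selects indices [0, 1, 2, 3, 4] (0->11, 1->9, 2->16, 3->8, 4->17), giving [11, 9, 16, 8, 17].

[11, 9, 16, 8, 17]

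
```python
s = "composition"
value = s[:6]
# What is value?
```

s has length 11. The slice s[:6] selects indices [0, 1, 2, 3, 4, 5] (0->'c', 1->'o', 2->'m', 3->'p', 4->'o', 5->'s'), giving 'compos'.

'compos'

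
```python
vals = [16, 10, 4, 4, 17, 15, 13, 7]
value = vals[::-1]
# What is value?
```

vals has length 8. The slice vals[::-1] selects indices [7, 6, 5, 4, 3, 2, 1, 0] (7->7, 6->13, 5->15, 4->17, 3->4, 2->4, 1->10, 0->16), giving [7, 13, 15, 17, 4, 4, 10, 16].

[7, 13, 15, 17, 4, 4, 10, 16]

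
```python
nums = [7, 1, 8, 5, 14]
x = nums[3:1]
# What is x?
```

nums has length 5. The slice nums[3:1] resolves to an empty index range, so the result is [].

[]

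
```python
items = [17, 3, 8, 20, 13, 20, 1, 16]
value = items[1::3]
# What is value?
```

items has length 8. The slice items[1::3] selects indices [1, 4, 7] (1->3, 4->13, 7->16), giving [3, 13, 16].

[3, 13, 16]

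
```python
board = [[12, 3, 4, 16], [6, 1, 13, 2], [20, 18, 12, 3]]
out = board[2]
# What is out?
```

board has 3 rows. Row 2 is [20, 18, 12, 3].

[20, 18, 12, 3]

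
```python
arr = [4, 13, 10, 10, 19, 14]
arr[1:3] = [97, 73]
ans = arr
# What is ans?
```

arr starts as [4, 13, 10, 10, 19, 14] (length 6). The slice arr[1:3] covers indices [1, 2] with values [13, 10]. Replacing that slice with [97, 73] (same length) produces [4, 97, 73, 10, 19, 14].

[4, 97, 73, 10, 19, 14]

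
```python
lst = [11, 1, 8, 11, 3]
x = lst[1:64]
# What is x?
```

lst has length 5. The slice lst[1:64] selects indices [1, 2, 3, 4] (1->1, 2->8, 3->11, 4->3), giving [1, 8, 11, 3].

[1, 8, 11, 3]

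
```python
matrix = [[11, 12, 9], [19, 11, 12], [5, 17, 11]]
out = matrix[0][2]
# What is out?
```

matrix[0] = [11, 12, 9]. Taking column 2 of that row yields 9.

9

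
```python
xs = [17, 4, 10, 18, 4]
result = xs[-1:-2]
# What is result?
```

xs has length 5. The slice xs[-1:-2] resolves to an empty index range, so the result is [].

[]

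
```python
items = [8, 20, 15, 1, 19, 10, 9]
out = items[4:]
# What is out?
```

items has length 7. The slice items[4:] selects indices [4, 5, 6] (4->19, 5->10, 6->9), giving [19, 10, 9].

[19, 10, 9]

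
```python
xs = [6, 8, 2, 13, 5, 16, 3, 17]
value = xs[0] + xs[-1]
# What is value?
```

xs has length 8. xs[0] = 6.
xs has length 8. Negative index -1 maps to positive index 8 + (-1) = 7. xs[7] = 17.
Sum: 6 + 17 = 23.

23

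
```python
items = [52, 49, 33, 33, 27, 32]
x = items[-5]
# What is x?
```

items has length 6. Negative index -5 maps to positive index 6 + (-5) = 1. items[1] = 49.

49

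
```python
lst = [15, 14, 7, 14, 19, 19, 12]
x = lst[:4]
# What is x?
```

lst has length 7. The slice lst[:4] selects indices [0, 1, 2, 3] (0->15, 1->14, 2->7, 3->14), giving [15, 14, 7, 14].

[15, 14, 7, 14]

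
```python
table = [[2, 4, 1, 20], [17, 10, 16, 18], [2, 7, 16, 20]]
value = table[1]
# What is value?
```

table has 3 rows. Row 1 is [17, 10, 16, 18].

[17, 10, 16, 18]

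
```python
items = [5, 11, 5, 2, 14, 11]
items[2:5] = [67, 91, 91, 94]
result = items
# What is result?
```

items starts as [5, 11, 5, 2, 14, 11] (length 6). The slice items[2:5] covers indices [2, 3, 4] with values [5, 2, 14]. Replacing that slice with [67, 91, 91, 94] (different length) produces [5, 11, 67, 91, 91, 94, 11].

[5, 11, 67, 91, 91, 94, 11]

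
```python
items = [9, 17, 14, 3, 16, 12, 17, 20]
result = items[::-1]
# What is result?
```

items has length 8. The slice items[::-1] selects indices [7, 6, 5, 4, 3, 2, 1, 0] (7->20, 6->17, 5->12, 4->16, 3->3, 2->14, 1->17, 0->9), giving [20, 17, 12, 16, 3, 14, 17, 9].

[20, 17, 12, 16, 3, 14, 17, 9]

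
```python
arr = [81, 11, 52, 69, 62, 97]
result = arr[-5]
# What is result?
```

arr has length 6. Negative index -5 maps to positive index 6 + (-5) = 1. arr[1] = 11.

11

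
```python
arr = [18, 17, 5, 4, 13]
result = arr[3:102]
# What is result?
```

arr has length 5. The slice arr[3:102] selects indices [3, 4] (3->4, 4->13), giving [4, 13].

[4, 13]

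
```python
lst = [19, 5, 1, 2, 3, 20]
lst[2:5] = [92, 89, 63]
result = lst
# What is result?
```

lst starts as [19, 5, 1, 2, 3, 20] (length 6). The slice lst[2:5] covers indices [2, 3, 4] with values [1, 2, 3]. Replacing that slice with [92, 89, 63] (same length) produces [19, 5, 92, 89, 63, 20].

[19, 5, 92, 89, 63, 20]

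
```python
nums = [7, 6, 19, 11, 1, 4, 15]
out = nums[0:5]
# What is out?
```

nums has length 7. The slice nums[0:5] selects indices [0, 1, 2, 3, 4] (0->7, 1->6, 2->19, 3->11, 4->1), giving [7, 6, 19, 11, 1].

[7, 6, 19, 11, 1]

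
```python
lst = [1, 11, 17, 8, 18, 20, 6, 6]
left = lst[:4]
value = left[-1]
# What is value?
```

lst has length 8. The slice lst[:4] selects indices [0, 1, 2, 3] (0->1, 1->11, 2->17, 3->8), giving [1, 11, 17, 8]. So left = [1, 11, 17, 8]. Then left[-1] = 8.

8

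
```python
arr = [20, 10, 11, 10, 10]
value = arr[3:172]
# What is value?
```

arr has length 5. The slice arr[3:172] selects indices [3, 4] (3->10, 4->10), giving [10, 10].

[10, 10]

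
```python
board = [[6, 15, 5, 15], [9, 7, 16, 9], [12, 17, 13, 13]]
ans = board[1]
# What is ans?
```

board has 3 rows. Row 1 is [9, 7, 16, 9].

[9, 7, 16, 9]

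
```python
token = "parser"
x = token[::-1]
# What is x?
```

token has length 6. The slice token[::-1] selects indices [5, 4, 3, 2, 1, 0] (5->'r', 4->'e', 3->'s', 2->'r', 1->'a', 0->'p'), giving 'resrap'.

'resrap'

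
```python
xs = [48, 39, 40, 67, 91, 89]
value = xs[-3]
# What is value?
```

xs has length 6. Negative index -3 maps to positive index 6 + (-3) = 3. xs[3] = 67.

67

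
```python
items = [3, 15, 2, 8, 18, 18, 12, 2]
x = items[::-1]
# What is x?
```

items has length 8. The slice items[::-1] selects indices [7, 6, 5, 4, 3, 2, 1, 0] (7->2, 6->12, 5->18, 4->18, 3->8, 2->2, 1->15, 0->3), giving [2, 12, 18, 18, 8, 2, 15, 3].

[2, 12, 18, 18, 8, 2, 15, 3]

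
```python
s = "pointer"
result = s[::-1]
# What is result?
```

s has length 7. The slice s[::-1] selects indices [6, 5, 4, 3, 2, 1, 0] (6->'r', 5->'e', 4->'t', 3->'n', 2->'i', 1->'o', 0->'p'), giving 'retniop'.

'retniop'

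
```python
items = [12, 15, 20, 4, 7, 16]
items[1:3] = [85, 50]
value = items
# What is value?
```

items starts as [12, 15, 20, 4, 7, 16] (length 6). The slice items[1:3] covers indices [1, 2] with values [15, 20]. Replacing that slice with [85, 50] (same length) produces [12, 85, 50, 4, 7, 16].

[12, 85, 50, 4, 7, 16]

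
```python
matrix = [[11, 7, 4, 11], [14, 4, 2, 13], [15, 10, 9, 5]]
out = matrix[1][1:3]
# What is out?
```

matrix[1] = [14, 4, 2, 13]. matrix[1] has length 4. The slice matrix[1][1:3] selects indices [1, 2] (1->4, 2->2), giving [4, 2].

[4, 2]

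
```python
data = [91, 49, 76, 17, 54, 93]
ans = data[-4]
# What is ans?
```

data has length 6. Negative index -4 maps to positive index 6 + (-4) = 2. data[2] = 76.

76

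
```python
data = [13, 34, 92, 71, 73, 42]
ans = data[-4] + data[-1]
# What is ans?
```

data has length 6. Negative index -4 maps to positive index 6 + (-4) = 2. data[2] = 92.
data has length 6. Negative index -1 maps to positive index 6 + (-1) = 5. data[5] = 42.
Sum: 92 + 42 = 134.

134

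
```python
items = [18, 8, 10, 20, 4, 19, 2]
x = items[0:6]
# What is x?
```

items has length 7. The slice items[0:6] selects indices [0, 1, 2, 3, 4, 5] (0->18, 1->8, 2->10, 3->20, 4->4, 5->19), giving [18, 8, 10, 20, 4, 19].

[18, 8, 10, 20, 4, 19]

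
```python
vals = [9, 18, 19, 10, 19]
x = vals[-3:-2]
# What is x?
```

vals has length 5. The slice vals[-3:-2] selects indices [2] (2->19), giving [19].

[19]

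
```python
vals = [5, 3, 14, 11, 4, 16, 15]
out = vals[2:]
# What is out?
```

vals has length 7. The slice vals[2:] selects indices [2, 3, 4, 5, 6] (2->14, 3->11, 4->4, 5->16, 6->15), giving [14, 11, 4, 16, 15].

[14, 11, 4, 16, 15]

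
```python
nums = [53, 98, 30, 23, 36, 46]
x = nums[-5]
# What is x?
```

nums has length 6. Negative index -5 maps to positive index 6 + (-5) = 1. nums[1] = 98.

98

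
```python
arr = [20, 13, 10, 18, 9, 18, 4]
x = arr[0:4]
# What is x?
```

arr has length 7. The slice arr[0:4] selects indices [0, 1, 2, 3] (0->20, 1->13, 2->10, 3->18), giving [20, 13, 10, 18].

[20, 13, 10, 18]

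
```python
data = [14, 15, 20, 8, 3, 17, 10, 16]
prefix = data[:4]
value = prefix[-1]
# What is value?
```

data has length 8. The slice data[:4] selects indices [0, 1, 2, 3] (0->14, 1->15, 2->20, 3->8), giving [14, 15, 20, 8]. So prefix = [14, 15, 20, 8]. Then prefix[-1] = 8.

8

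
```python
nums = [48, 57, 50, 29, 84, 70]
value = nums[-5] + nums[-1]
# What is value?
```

nums has length 6. Negative index -5 maps to positive index 6 + (-5) = 1. nums[1] = 57.
nums has length 6. Negative index -1 maps to positive index 6 + (-1) = 5. nums[5] = 70.
Sum: 57 + 70 = 127.

127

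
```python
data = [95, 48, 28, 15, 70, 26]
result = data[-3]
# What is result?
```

data has length 6. Negative index -3 maps to positive index 6 + (-3) = 3. data[3] = 15.

15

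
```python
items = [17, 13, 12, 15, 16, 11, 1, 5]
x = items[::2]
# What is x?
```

items has length 8. The slice items[::2] selects indices [0, 2, 4, 6] (0->17, 2->12, 4->16, 6->1), giving [17, 12, 16, 1].

[17, 12, 16, 1]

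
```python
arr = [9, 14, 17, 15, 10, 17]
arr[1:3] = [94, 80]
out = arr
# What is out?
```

arr starts as [9, 14, 17, 15, 10, 17] (length 6). The slice arr[1:3] covers indices [1, 2] with values [14, 17]. Replacing that slice with [94, 80] (same length) produces [9, 94, 80, 15, 10, 17].

[9, 94, 80, 15, 10, 17]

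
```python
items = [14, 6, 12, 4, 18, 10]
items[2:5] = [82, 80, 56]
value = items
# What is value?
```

items starts as [14, 6, 12, 4, 18, 10] (length 6). The slice items[2:5] covers indices [2, 3, 4] with values [12, 4, 18]. Replacing that slice with [82, 80, 56] (same length) produces [14, 6, 82, 80, 56, 10].

[14, 6, 82, 80, 56, 10]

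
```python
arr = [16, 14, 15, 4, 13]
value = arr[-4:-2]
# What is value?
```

arr has length 5. The slice arr[-4:-2] selects indices [1, 2] (1->14, 2->15), giving [14, 15].

[14, 15]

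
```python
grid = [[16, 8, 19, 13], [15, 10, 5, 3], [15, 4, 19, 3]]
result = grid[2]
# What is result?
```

grid has 3 rows. Row 2 is [15, 4, 19, 3].

[15, 4, 19, 3]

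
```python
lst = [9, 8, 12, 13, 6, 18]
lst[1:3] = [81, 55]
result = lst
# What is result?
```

lst starts as [9, 8, 12, 13, 6, 18] (length 6). The slice lst[1:3] covers indices [1, 2] with values [8, 12]. Replacing that slice with [81, 55] (same length) produces [9, 81, 55, 13, 6, 18].

[9, 81, 55, 13, 6, 18]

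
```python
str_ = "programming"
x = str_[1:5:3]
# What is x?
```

str_ has length 11. The slice str_[1:5:3] selects indices [1, 4] (1->'r', 4->'r'), giving 'rr'.

'rr'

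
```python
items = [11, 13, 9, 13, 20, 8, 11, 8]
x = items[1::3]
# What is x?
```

items has length 8. The slice items[1::3] selects indices [1, 4, 7] (1->13, 4->20, 7->8), giving [13, 20, 8].

[13, 20, 8]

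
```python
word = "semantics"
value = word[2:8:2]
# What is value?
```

word has length 9. The slice word[2:8:2] selects indices [2, 4, 6] (2->'m', 4->'n', 6->'i'), giving 'mni'.

'mni'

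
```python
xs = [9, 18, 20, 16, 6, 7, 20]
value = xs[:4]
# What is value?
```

xs has length 7. The slice xs[:4] selects indices [0, 1, 2, 3] (0->9, 1->18, 2->20, 3->16), giving [9, 18, 20, 16].

[9, 18, 20, 16]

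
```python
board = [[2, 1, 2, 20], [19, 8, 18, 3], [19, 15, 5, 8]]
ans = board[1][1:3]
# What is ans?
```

board[1] = [19, 8, 18, 3]. board[1] has length 4. The slice board[1][1:3] selects indices [1, 2] (1->8, 2->18), giving [8, 18].

[8, 18]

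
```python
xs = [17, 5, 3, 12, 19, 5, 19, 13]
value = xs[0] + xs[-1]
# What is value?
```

xs has length 8. xs[0] = 17.
xs has length 8. Negative index -1 maps to positive index 8 + (-1) = 7. xs[7] = 13.
Sum: 17 + 13 = 30.

30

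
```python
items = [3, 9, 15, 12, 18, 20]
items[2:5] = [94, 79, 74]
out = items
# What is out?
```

items starts as [3, 9, 15, 12, 18, 20] (length 6). The slice items[2:5] covers indices [2, 3, 4] with values [15, 12, 18]. Replacing that slice with [94, 79, 74] (same length) produces [3, 9, 94, 79, 74, 20].

[3, 9, 94, 79, 74, 20]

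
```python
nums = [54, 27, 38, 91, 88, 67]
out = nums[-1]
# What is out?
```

nums has length 6. Negative index -1 maps to positive index 6 + (-1) = 5. nums[5] = 67.

67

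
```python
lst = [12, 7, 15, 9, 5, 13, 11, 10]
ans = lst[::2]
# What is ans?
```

lst has length 8. The slice lst[::2] selects indices [0, 2, 4, 6] (0->12, 2->15, 4->5, 6->11), giving [12, 15, 5, 11].

[12, 15, 5, 11]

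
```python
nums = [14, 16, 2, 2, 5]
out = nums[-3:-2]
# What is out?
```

nums has length 5. The slice nums[-3:-2] selects indices [2] (2->2), giving [2].

[2]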